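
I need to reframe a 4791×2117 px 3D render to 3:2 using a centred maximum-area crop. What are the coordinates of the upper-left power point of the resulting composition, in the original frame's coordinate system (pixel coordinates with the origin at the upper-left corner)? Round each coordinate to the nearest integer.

4791/2117 > 3/2, so the 3:2 crop keeps the full height 2117 and trims width to 2117 × 3/2 = 3175.50 px.
Left offset = (4791 − 3175.50)/2 = 807.75 px; top offset = 0.
Upper-left is one-third across and one-third down within the crop:
x = 807.75 + 1 × 3175.50/3 ≈ 1866; y = 0.00 + 1 × 2117.00/3 ≈ 706.

(1866, 706)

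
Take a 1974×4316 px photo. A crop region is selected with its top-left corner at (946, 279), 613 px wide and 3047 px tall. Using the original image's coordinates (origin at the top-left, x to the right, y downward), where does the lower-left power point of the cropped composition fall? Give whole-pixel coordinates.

x = 1150 px, y = 2310 px

One third of the crop width 613 is 204.33 px.
One third of the crop height 3047 is 1015.67 px.
The lower-left point is one-third across and two-thirds down within the crop:
x = 946 + 1 × 204.33 ≈ 1150; y = 279 + 2 × 1015.67 ≈ 2310.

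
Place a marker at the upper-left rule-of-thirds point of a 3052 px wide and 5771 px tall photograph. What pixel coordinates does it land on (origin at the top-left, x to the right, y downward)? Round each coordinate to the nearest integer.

The upper-left point sits one-third of the way across and one-third of the way down.
x = 1 × 3052/3 ≈ 1017; y = 1 × 5771/3 ≈ 1924.

x = 1017 px, y = 1924 px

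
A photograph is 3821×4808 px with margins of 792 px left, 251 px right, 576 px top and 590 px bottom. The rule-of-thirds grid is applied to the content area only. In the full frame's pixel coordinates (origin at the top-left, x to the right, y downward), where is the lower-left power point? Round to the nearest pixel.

x = 1718 px, y = 3004 px

Content width = 3821 − 792 − 251 = 2778 px; content height = 4808 − 576 − 590 = 3642 px.
Lower-left is one-third across and two-thirds down within the content area.
x = 792 + 1 × 2778/3 = 792 + 926.00 ≈ 1718
y = 576 + 2 × 3642/3 = 576 + 2428.00 ≈ 3004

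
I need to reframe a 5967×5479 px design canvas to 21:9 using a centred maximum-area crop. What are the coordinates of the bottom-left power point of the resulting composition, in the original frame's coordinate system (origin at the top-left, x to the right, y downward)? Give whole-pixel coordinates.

(1989, 3166)

5967/5479 < 21/9, so the 21:9 crop keeps the full width 5967 and trims height to 5967 × 9/21 = 2557.29 px.
Top offset = (5479 − 2557.29)/2 = 1460.86 px; left offset = 0.
Bottom-left is one-third across and two-thirds down within the crop:
x = 0.00 + 1 × 5967.00/3 ≈ 1989; y = 1460.86 + 2 × 2557.29/3 ≈ 3166.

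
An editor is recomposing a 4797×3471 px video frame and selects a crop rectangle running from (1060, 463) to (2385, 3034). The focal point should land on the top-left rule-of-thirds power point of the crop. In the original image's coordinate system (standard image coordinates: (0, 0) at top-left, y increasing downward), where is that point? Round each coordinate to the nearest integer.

Crop width = 2385 − 1060 = 1325 px; one third is 441.67 px.
Crop height = 3034 − 463 = 2571 px; one third is 857.00 px.
The top-left point is one-third across and one-third down within the crop:
x = 1060 + 1 × 441.67 ≈ 1502; y = 463 + 1 × 857.00 ≈ 1320.

x = 1502 px, y = 1320 px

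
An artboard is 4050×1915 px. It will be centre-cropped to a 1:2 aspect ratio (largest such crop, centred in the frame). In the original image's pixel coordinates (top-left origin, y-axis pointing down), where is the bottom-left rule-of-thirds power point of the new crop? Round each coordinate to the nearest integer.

x = 1865 px, y = 1277 px

4050/1915 > 1/2, so the 1:2 crop keeps the full height 1915 and trims width to 1915 × 1/2 = 957.50 px.
Left offset = (4050 − 957.50)/2 = 1546.25 px; top offset = 0.
Bottom-left is one-third across and two-thirds down within the crop:
x = 1546.25 + 1 × 957.50/3 ≈ 1865; y = 0.00 + 2 × 1915.00/3 ≈ 1277.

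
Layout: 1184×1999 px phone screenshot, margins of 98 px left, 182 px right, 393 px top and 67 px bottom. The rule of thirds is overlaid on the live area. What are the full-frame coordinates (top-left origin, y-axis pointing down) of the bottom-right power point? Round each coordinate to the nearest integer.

Content width = 1184 − 98 − 182 = 904 px; content height = 1999 − 393 − 67 = 1539 px.
Bottom-right is two-thirds across and two-thirds down within the live area.
x = 98 + 2 × 904/3 = 98 + 602.67 ≈ 701
y = 393 + 2 × 1539/3 = 393 + 1026.00 ≈ 1419

(701, 1419)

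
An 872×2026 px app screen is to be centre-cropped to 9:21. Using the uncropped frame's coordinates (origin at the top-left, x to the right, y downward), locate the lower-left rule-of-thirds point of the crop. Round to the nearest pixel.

872/2026 > 9/21, so the 9:21 crop keeps the full height 2026 and trims width to 2026 × 9/21 = 868.29 px.
Left offset = (872 − 868.29)/2 = 1.86 px; top offset = 0.
Lower-left is one-third across and two-thirds down within the crop:
x = 1.86 + 1 × 868.29/3 ≈ 291; y = 0.00 + 2 × 2026.00/3 ≈ 1351.

(291, 1351)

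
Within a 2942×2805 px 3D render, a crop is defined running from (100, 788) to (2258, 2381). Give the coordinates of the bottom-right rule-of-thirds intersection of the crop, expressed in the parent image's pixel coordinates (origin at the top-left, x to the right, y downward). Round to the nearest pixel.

(1539, 1850)

Crop width = 2258 − 100 = 2158 px; one third is 719.33 px.
Crop height = 2381 − 788 = 1593 px; one third is 531.00 px.
The bottom-right point is two-thirds across and two-thirds down within the crop:
x = 100 + 2 × 719.33 ≈ 1539; y = 788 + 2 × 531.00 ≈ 1850.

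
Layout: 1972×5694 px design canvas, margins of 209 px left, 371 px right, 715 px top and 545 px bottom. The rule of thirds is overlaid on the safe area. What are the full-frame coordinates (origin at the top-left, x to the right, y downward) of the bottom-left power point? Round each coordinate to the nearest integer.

Content width = 1972 − 209 − 371 = 1392 px; content height = 5694 − 715 − 545 = 4434 px.
Bottom-left is one-third across and two-thirds down within the safe area.
x = 209 + 1 × 1392/3 = 209 + 464.00 ≈ 673
y = 715 + 2 × 4434/3 = 715 + 2956.00 ≈ 3671

(673, 3671)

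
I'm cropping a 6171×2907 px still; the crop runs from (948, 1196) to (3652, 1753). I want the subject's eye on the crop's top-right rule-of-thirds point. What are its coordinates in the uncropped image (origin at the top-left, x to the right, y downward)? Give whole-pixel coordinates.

Crop width = 3652 − 948 = 2704 px; one third is 901.33 px.
Crop height = 1753 − 1196 = 557 px; one third is 185.67 px.
The top-right point is two-thirds across and one-third down within the crop:
x = 948 + 2 × 901.33 ≈ 2751; y = 1196 + 1 × 185.67 ≈ 1382.

(2751, 1382)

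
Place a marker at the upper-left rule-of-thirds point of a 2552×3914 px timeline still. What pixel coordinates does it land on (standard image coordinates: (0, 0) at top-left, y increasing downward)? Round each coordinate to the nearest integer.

x = 851 px, y = 1305 px

The upper-left point sits one-third of the way across and one-third of the way down.
x = 1 × 2552/3 ≈ 851; y = 1 × 3914/3 ≈ 1305.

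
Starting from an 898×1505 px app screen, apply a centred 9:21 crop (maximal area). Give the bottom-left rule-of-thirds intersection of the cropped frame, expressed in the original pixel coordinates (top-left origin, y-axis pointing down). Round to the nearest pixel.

x = 342 px, y = 1003 px

898/1505 > 9/21, so the 9:21 crop keeps the full height 1505 and trims width to 1505 × 9/21 = 645.00 px.
Left offset = (898 − 645.00)/2 = 126.50 px; top offset = 0.
Bottom-left is one-third across and two-thirds down within the crop:
x = 126.50 + 1 × 645.00/3 ≈ 342; y = 0.00 + 2 × 1505.00/3 ≈ 1003.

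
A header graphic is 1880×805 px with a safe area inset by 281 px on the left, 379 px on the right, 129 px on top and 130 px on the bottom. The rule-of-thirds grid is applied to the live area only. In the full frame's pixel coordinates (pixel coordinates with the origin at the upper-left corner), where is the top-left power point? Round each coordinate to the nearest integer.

Content width = 1880 − 281 − 379 = 1220 px; content height = 805 − 129 − 130 = 546 px.
Top-left is one-third across and one-third down within the live area.
x = 281 + 1 × 1220/3 = 281 + 406.67 ≈ 688
y = 129 + 1 × 546/3 = 129 + 182.00 ≈ 311

(688, 311)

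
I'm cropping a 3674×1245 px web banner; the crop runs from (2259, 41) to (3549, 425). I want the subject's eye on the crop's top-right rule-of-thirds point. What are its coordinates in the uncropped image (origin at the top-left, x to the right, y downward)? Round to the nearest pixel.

x = 3119 px, y = 169 px

Crop width = 3549 − 2259 = 1290 px; one third is 430.00 px.
Crop height = 425 − 41 = 384 px; one third is 128.00 px.
The top-right point is two-thirds across and one-third down within the crop:
x = 2259 + 2 × 430.00 ≈ 3119; y = 41 + 1 × 128.00 ≈ 169.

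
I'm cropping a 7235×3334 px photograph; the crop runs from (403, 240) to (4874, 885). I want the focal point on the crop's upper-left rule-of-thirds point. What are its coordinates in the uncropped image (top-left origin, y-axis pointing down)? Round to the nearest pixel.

Crop width = 4874 − 403 = 4471 px; one third is 1490.33 px.
Crop height = 885 − 240 = 645 px; one third is 215.00 px.
The upper-left point is one-third across and one-third down within the crop:
x = 403 + 1 × 1490.33 ≈ 1893; y = 240 + 1 × 215.00 ≈ 455.

(1893, 455)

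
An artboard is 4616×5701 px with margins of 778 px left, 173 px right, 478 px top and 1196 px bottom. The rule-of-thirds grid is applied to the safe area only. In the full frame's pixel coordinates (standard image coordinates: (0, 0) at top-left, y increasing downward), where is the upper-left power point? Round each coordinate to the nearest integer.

x = 2000 px, y = 1820 px

Content width = 4616 − 778 − 173 = 3665 px; content height = 5701 − 478 − 1196 = 4027 px.
Upper-left is one-third across and one-third down within the safe area.
x = 778 + 1 × 3665/3 = 778 + 1221.67 ≈ 2000
y = 478 + 1 × 4027/3 = 478 + 1342.33 ≈ 1820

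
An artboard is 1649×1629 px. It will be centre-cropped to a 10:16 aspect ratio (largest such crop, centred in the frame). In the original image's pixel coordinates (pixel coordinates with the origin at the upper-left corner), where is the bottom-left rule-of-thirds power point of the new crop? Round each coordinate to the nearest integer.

(655, 1086)

1649/1629 > 10/16, so the 10:16 crop keeps the full height 1629 and trims width to 1629 × 10/16 = 1018.12 px.
Left offset = (1649 − 1018.12)/2 = 315.44 px; top offset = 0.
Bottom-left is one-third across and two-thirds down within the crop:
x = 315.44 + 1 × 1018.12/3 ≈ 655; y = 0.00 + 2 × 1629.00/3 ≈ 1086.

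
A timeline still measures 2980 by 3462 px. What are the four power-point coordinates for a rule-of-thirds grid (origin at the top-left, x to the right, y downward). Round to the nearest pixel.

One third of 2980 is 993.33; one third of 3462 is 1154.
Vertical third lines at x = 993 and x = 1987; horizontal third lines at y = 1154 and y = 2308.

(993, 1154), (1987, 1154), (993, 2308), (1987, 2308)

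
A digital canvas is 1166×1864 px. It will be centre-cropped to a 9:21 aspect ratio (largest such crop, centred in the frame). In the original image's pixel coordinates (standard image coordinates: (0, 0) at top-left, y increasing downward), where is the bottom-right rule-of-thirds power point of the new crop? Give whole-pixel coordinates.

x = 716 px, y = 1243 px

1166/1864 > 9/21, so the 9:21 crop keeps the full height 1864 and trims width to 1864 × 9/21 = 798.86 px.
Left offset = (1166 − 798.86)/2 = 183.57 px; top offset = 0.
Bottom-right is two-thirds across and two-thirds down within the crop:
x = 183.57 + 2 × 798.86/3 ≈ 716; y = 0.00 + 2 × 1864.00/3 ≈ 1243.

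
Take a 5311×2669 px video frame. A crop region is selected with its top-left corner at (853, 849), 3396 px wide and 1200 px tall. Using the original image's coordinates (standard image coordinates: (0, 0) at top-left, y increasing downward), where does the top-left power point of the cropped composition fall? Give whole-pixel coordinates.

One third of the crop width 3396 is 1132.00 px.
One third of the crop height 1200 is 400.00 px.
The top-left point is one-third across and one-third down within the crop:
x = 853 + 1 × 1132.00 ≈ 1985; y = 849 + 1 × 400.00 ≈ 1249.

x = 1985 px, y = 1249 px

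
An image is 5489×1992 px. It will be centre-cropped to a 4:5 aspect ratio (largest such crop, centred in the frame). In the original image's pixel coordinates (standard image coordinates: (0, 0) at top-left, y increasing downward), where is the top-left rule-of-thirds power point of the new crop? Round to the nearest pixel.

5489/1992 > 4/5, so the 4:5 crop keeps the full height 1992 and trims width to 1992 × 4/5 = 1593.60 px.
Left offset = (5489 − 1593.60)/2 = 1947.70 px; top offset = 0.
Top-left is one-third across and one-third down within the crop:
x = 1947.70 + 1 × 1593.60/3 ≈ 2479; y = 0.00 + 1 × 1992.00/3 ≈ 664.

x = 2479 px, y = 664 px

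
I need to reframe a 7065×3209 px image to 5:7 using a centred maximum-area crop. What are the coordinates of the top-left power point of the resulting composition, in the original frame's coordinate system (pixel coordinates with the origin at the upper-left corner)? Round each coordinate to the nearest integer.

7065/3209 > 5/7, so the 5:7 crop keeps the full height 3209 and trims width to 3209 × 5/7 = 2292.14 px.
Left offset = (7065 − 2292.14)/2 = 2386.43 px; top offset = 0.
Top-left is one-third across and one-third down within the crop:
x = 2386.43 + 1 × 2292.14/3 ≈ 3150; y = 0.00 + 1 × 3209.00/3 ≈ 1070.

x = 3150 px, y = 1070 px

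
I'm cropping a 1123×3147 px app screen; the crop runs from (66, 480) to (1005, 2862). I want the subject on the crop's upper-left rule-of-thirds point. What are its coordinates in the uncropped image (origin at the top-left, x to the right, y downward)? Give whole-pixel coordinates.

Crop width = 1005 − 66 = 939 px; one third is 313.00 px.
Crop height = 2862 − 480 = 2382 px; one third is 794.00 px.
The upper-left point is one-third across and one-third down within the crop:
x = 66 + 1 × 313.00 ≈ 379; y = 480 + 1 × 794.00 ≈ 1274.

x = 379 px, y = 1274 px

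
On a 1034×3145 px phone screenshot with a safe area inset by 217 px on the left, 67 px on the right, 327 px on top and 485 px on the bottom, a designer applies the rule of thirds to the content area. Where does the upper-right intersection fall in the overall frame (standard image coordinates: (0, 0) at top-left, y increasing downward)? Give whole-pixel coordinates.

Content width = 1034 − 217 − 67 = 750 px; content height = 3145 − 327 − 485 = 2333 px.
Upper-right is two-thirds across and one-third down within the content area.
x = 217 + 2 × 750/3 = 217 + 500.00 ≈ 717
y = 327 + 1 × 2333/3 = 327 + 777.67 ≈ 1105

(717, 1105)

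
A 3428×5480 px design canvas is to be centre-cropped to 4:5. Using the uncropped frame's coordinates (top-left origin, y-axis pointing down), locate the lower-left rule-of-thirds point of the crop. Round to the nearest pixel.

x = 1143 px, y = 3454 px

3428/5480 < 4/5, so the 4:5 crop keeps the full width 3428 and trims height to 3428 × 5/4 = 4285.00 px.
Top offset = (5480 − 4285.00)/2 = 597.50 px; left offset = 0.
Lower-left is one-third across and two-thirds down within the crop:
x = 0.00 + 1 × 3428.00/3 ≈ 1143; y = 597.50 + 2 × 4285.00/3 ≈ 3454.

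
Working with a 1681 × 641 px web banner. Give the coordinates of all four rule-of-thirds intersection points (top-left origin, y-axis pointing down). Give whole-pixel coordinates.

(560, 214), (1121, 214), (560, 427), (1121, 427)

One third of 1681 is 560.33; one third of 641 is 213.67.
Vertical third lines at x = 560 and x = 1121; horizontal third lines at y = 214 and y = 427.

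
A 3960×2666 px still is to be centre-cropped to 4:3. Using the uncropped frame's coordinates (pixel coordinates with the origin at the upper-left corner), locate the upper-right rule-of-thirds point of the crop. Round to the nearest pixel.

3960/2666 > 4/3, so the 4:3 crop keeps the full height 2666 and trims width to 2666 × 4/3 = 3554.67 px.
Left offset = (3960 − 3554.67)/2 = 202.67 px; top offset = 0.
Upper-right is two-thirds across and one-third down within the crop:
x = 202.67 + 2 × 3554.67/3 ≈ 2572; y = 0.00 + 1 × 2666.00/3 ≈ 889.

x = 2572 px, y = 889 px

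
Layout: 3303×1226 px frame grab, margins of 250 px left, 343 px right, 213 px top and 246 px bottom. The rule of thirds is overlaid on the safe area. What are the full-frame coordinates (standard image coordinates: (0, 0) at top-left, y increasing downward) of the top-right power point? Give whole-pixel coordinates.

Content width = 3303 − 250 − 343 = 2710 px; content height = 1226 − 213 − 246 = 767 px.
Top-right is two-thirds across and one-third down within the safe area.
x = 250 + 2 × 2710/3 = 250 + 1806.67 ≈ 2057
y = 213 + 1 × 767/3 = 213 + 255.67 ≈ 469

x = 2057 px, y = 469 px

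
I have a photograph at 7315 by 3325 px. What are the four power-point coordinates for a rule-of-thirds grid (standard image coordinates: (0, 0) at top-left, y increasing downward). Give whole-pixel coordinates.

(2438, 1108), (4877, 1108), (2438, 2217), (4877, 2217)

One third of 7315 is 2438.33; one third of 3325 is 1108.33.
Vertical third lines at x = 2438 and x = 4877; horizontal third lines at y = 1108 and y = 2217.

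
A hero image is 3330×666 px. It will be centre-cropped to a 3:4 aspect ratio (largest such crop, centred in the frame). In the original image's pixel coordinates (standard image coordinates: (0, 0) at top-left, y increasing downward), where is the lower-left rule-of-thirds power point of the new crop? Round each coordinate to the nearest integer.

(1582, 444)

3330/666 > 3/4, so the 3:4 crop keeps the full height 666 and trims width to 666 × 3/4 = 499.50 px.
Left offset = (3330 − 499.50)/2 = 1415.25 px; top offset = 0.
Lower-left is one-third across and two-thirds down within the crop:
x = 1415.25 + 1 × 499.50/3 ≈ 1582; y = 0.00 + 2 × 666.00/3 ≈ 444.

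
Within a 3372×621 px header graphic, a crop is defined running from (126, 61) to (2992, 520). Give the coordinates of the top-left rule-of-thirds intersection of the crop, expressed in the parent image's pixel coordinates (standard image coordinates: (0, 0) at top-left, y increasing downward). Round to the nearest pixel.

(1081, 214)

Crop width = 2992 − 126 = 2866 px; one third is 955.33 px.
Crop height = 520 − 61 = 459 px; one third is 153.00 px.
The top-left point is one-third across and one-third down within the crop:
x = 126 + 1 × 955.33 ≈ 1081; y = 61 + 1 × 153.00 ≈ 214.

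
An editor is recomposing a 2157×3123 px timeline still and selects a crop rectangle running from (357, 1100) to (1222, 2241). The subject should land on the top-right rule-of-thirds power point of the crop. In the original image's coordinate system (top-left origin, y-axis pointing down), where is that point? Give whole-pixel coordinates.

Crop width = 1222 − 357 = 865 px; one third is 288.33 px.
Crop height = 2241 − 1100 = 1141 px; one third is 380.33 px.
The top-right point is two-thirds across and one-third down within the crop:
x = 357 + 2 × 288.33 ≈ 934; y = 1100 + 1 × 380.33 ≈ 1480.

(934, 1480)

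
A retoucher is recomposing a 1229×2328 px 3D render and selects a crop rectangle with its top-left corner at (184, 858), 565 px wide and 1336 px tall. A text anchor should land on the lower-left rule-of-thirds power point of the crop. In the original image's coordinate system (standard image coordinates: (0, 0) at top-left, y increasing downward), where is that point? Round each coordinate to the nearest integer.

(372, 1749)

One third of the crop width 565 is 188.33 px.
One third of the crop height 1336 is 445.33 px.
The lower-left point is one-third across and two-thirds down within the crop:
x = 184 + 1 × 188.33 ≈ 372; y = 858 + 2 × 445.33 ≈ 1749.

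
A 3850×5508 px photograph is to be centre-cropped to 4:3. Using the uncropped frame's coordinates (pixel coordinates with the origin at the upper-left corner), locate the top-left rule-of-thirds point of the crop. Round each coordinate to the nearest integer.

(1283, 2273)

3850/5508 < 4/3, so the 4:3 crop keeps the full width 3850 and trims height to 3850 × 3/4 = 2887.50 px.
Top offset = (5508 − 2887.50)/2 = 1310.25 px; left offset = 0.
Top-left is one-third across and one-third down within the crop:
x = 0.00 + 1 × 3850.00/3 ≈ 1283; y = 1310.25 + 1 × 2887.50/3 ≈ 2273.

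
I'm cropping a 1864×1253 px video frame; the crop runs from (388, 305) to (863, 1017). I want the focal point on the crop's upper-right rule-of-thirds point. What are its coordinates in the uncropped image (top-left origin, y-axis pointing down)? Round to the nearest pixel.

Crop width = 863 − 388 = 475 px; one third is 158.33 px.
Crop height = 1017 − 305 = 712 px; one third is 237.33 px.
The upper-right point is two-thirds across and one-third down within the crop:
x = 388 + 2 × 158.33 ≈ 705; y = 305 + 1 × 237.33 ≈ 542.

x = 705 px, y = 542 px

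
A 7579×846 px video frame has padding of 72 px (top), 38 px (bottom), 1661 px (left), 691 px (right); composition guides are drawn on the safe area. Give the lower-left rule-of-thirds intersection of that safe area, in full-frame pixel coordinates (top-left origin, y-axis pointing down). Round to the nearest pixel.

Content width = 7579 − 1661 − 691 = 5227 px; content height = 846 − 72 − 38 = 736 px.
Lower-left is one-third across and two-thirds down within the safe area.
x = 1661 + 1 × 5227/3 = 1661 + 1742.33 ≈ 3403
y = 72 + 2 × 736/3 = 72 + 490.67 ≈ 563

x = 3403 px, y = 563 px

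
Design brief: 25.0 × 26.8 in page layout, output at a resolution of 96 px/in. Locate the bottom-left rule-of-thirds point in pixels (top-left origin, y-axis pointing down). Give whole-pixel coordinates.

In pixels the canvas is 25.0 × 96 = 2400 wide and 26.8 × 96 = 2572.8 tall.
The bottom-left point is one-third across and two-thirds down:
x = 1 × 2400/3 ≈ 800; y = 2 × 2572.8/3 ≈ 1715.

x = 800 px, y = 1715 px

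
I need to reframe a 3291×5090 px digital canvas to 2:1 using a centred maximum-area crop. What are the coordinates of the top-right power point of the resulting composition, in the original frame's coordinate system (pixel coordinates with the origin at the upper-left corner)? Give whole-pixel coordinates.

(2194, 2271)

3291/5090 < 2/1, so the 2:1 crop keeps the full width 3291 and trims height to 3291 × 1/2 = 1645.50 px.
Top offset = (5090 − 1645.50)/2 = 1722.25 px; left offset = 0.
Top-right is two-thirds across and one-third down within the crop:
x = 0.00 + 2 × 3291.00/3 ≈ 2194; y = 1722.25 + 1 × 1645.50/3 ≈ 2271.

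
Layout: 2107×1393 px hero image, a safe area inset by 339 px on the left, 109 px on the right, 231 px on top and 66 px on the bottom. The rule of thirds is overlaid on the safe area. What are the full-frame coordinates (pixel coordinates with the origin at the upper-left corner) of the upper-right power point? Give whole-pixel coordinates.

Content width = 2107 − 339 − 109 = 1659 px; content height = 1393 − 231 − 66 = 1096 px.
Upper-right is two-thirds across and one-third down within the safe area.
x = 339 + 2 × 1659/3 = 339 + 1106.00 ≈ 1445
y = 231 + 1 × 1096/3 = 231 + 365.33 ≈ 596

(1445, 596)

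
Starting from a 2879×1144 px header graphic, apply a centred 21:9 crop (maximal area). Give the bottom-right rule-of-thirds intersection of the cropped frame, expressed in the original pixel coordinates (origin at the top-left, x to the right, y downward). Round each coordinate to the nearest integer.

x = 1884 px, y = 763 px

2879/1144 > 21/9, so the 21:9 crop keeps the full height 1144 and trims width to 1144 × 21/9 = 2669.33 px.
Left offset = (2879 − 2669.33)/2 = 104.83 px; top offset = 0.
Bottom-right is two-thirds across and two-thirds down within the crop:
x = 104.83 + 2 × 2669.33/3 ≈ 1884; y = 0.00 + 2 × 1144.00/3 ≈ 763.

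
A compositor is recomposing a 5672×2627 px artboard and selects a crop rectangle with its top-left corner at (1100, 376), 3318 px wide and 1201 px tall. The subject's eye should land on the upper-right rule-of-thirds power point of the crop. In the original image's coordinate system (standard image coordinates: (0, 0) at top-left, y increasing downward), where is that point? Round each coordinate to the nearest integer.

(3312, 776)

One third of the crop width 3318 is 1106.00 px.
One third of the crop height 1201 is 400.33 px.
The upper-right point is two-thirds across and one-third down within the crop:
x = 1100 + 2 × 1106.00 ≈ 3312; y = 376 + 1 × 400.33 ≈ 776.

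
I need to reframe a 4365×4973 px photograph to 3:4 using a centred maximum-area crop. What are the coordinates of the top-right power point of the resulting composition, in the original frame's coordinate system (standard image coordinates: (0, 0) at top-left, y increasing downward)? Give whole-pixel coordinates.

(2804, 1658)

4365/4973 > 3/4, so the 3:4 crop keeps the full height 4973 and trims width to 4973 × 3/4 = 3729.75 px.
Left offset = (4365 − 3729.75)/2 = 317.62 px; top offset = 0.
Top-right is two-thirds across and one-third down within the crop:
x = 317.62 + 2 × 3729.75/3 ≈ 2804; y = 0.00 + 1 × 4973.00/3 ≈ 1658.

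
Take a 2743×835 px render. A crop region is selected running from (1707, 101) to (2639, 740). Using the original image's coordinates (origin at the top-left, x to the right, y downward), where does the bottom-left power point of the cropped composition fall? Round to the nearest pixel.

Crop width = 2639 − 1707 = 932 px; one third is 310.67 px.
Crop height = 740 − 101 = 639 px; one third is 213.00 px.
The bottom-left point is one-third across and two-thirds down within the crop:
x = 1707 + 1 × 310.67 ≈ 2018; y = 101 + 2 × 213.00 ≈ 527.

x = 2018 px, y = 527 px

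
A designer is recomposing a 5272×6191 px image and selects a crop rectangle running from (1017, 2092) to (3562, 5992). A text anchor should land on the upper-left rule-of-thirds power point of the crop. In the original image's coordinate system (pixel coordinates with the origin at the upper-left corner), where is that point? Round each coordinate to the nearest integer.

Crop width = 3562 − 1017 = 2545 px; one third is 848.33 px.
Crop height = 5992 − 2092 = 3900 px; one third is 1300.00 px.
The upper-left point is one-third across and one-third down within the crop:
x = 1017 + 1 × 848.33 ≈ 1865; y = 2092 + 1 × 1300.00 ≈ 3392.

(1865, 3392)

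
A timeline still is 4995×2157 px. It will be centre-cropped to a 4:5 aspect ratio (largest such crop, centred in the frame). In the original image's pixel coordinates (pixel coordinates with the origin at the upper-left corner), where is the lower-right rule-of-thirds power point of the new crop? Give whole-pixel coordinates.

(2785, 1438)

4995/2157 > 4/5, so the 4:5 crop keeps the full height 2157 and trims width to 2157 × 4/5 = 1725.60 px.
Left offset = (4995 − 1725.60)/2 = 1634.70 px; top offset = 0.
Lower-right is two-thirds across and two-thirds down within the crop:
x = 1634.70 + 2 × 1725.60/3 ≈ 2785; y = 0.00 + 2 × 2157.00/3 ≈ 1438.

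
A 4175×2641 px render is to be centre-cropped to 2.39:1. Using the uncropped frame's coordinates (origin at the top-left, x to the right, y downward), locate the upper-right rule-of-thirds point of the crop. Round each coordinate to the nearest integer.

x = 2783 px, y = 1029 px

4175/2641 < 2.39/1, so the 2.39:1 crop keeps the full width 4175 and trims height to 4175 × 1/2.39 = 1746.86 px.
Top offset = (2641 − 1746.86)/2 = 447.07 px; left offset = 0.
Upper-right is two-thirds across and one-third down within the crop:
x = 0.00 + 2 × 4175.00/3 ≈ 2783; y = 447.07 + 1 × 1746.86/3 ≈ 1029.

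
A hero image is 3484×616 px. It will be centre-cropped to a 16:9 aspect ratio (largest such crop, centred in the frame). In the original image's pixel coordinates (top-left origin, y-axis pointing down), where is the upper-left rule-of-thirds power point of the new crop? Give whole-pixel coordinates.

3484/616 > 16/9, so the 16:9 crop keeps the full height 616 and trims width to 616 × 16/9 = 1095.11 px.
Left offset = (3484 − 1095.11)/2 = 1194.44 px; top offset = 0.
Upper-left is one-third across and one-third down within the crop:
x = 1194.44 + 1 × 1095.11/3 ≈ 1559; y = 0.00 + 1 × 616.00/3 ≈ 205.

(1559, 205)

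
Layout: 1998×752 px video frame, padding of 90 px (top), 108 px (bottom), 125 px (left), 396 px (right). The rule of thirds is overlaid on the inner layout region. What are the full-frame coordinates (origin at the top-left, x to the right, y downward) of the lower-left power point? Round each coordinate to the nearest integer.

Content width = 1998 − 125 − 396 = 1477 px; content height = 752 − 90 − 108 = 554 px.
Lower-left is one-third across and two-thirds down within the inner layout region.
x = 125 + 1 × 1477/3 = 125 + 492.33 ≈ 617
y = 90 + 2 × 554/3 = 90 + 369.33 ≈ 459

x = 617 px, y = 459 px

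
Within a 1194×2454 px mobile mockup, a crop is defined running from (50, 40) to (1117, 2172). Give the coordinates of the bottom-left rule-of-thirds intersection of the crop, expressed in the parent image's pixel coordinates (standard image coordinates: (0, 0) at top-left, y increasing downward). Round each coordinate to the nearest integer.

x = 406 px, y = 1461 px

Crop width = 1117 − 50 = 1067 px; one third is 355.67 px.
Crop height = 2172 − 40 = 2132 px; one third is 710.67 px.
The bottom-left point is one-third across and two-thirds down within the crop:
x = 50 + 1 × 355.67 ≈ 406; y = 40 + 2 × 710.67 ≈ 1461.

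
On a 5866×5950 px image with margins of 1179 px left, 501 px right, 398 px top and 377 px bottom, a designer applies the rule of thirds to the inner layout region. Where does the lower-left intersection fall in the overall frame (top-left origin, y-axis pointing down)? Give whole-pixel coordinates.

(2574, 3848)

Content width = 5866 − 1179 − 501 = 4186 px; content height = 5950 − 398 − 377 = 5175 px.
Lower-left is one-third across and two-thirds down within the inner layout region.
x = 1179 + 1 × 4186/3 = 1179 + 1395.33 ≈ 2574
y = 398 + 2 × 5175/3 = 398 + 3450.00 ≈ 3848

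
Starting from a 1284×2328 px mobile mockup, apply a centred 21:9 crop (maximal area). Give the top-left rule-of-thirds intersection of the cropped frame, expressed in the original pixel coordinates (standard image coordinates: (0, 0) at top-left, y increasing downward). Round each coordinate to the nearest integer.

x = 428 px, y = 1072 px

1284/2328 < 21/9, so the 21:9 crop keeps the full width 1284 and trims height to 1284 × 9/21 = 550.29 px.
Top offset = (2328 − 550.29)/2 = 888.86 px; left offset = 0.
Top-left is one-third across and one-third down within the crop:
x = 0.00 + 1 × 1284.00/3 ≈ 428; y = 888.86 + 1 × 550.29/3 ≈ 1072.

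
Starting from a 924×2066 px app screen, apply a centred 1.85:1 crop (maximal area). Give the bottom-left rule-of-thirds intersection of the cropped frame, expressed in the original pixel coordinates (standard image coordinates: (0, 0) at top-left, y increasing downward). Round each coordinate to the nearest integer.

924/2066 < 1.85/1, so the 1.85:1 crop keeps the full width 924 and trims height to 924 × 1/1.85 = 499.46 px.
Top offset = (2066 − 499.46)/2 = 783.27 px; left offset = 0.
Bottom-left is one-third across and two-thirds down within the crop:
x = 0.00 + 1 × 924.00/3 ≈ 308; y = 783.27 + 2 × 499.46/3 ≈ 1116.

(308, 1116)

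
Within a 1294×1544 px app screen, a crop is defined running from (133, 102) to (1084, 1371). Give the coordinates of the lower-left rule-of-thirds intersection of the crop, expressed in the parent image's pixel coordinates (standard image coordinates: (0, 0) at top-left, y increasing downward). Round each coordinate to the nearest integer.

(450, 948)

Crop width = 1084 − 133 = 951 px; one third is 317.00 px.
Crop height = 1371 − 102 = 1269 px; one third is 423.00 px.
The lower-left point is one-third across and two-thirds down within the crop:
x = 133 + 1 × 317.00 ≈ 450; y = 102 + 2 × 423.00 ≈ 948.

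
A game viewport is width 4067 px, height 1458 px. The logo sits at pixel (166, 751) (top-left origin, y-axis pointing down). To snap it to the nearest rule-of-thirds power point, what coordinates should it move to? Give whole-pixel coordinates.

Third lines: x ∈ {1356, 2711}, y ∈ {486, 972}.
166 is closer to x = 1356; 751 is closer to y = 972.
So the nearest intersection is the lower-left power point.

(1356, 972)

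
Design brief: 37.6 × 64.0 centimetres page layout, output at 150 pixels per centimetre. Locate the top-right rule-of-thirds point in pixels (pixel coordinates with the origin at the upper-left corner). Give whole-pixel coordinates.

In pixels the canvas is 37.6 × 150 = 5640 wide and 64.0 × 150 = 9600 tall.
The top-right point is two-thirds across and one-third down:
x = 2 × 5640/3 ≈ 3760; y = 1 × 9600/3 ≈ 3200.

(3760, 3200)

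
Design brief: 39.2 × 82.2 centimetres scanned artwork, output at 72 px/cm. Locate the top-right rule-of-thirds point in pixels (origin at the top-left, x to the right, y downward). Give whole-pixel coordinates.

In pixels the canvas is 39.2 × 72 = 2822.4 wide and 82.2 × 72 = 5918.4 tall.
The top-right point is two-thirds across and one-third down:
x = 2 × 2822.4/3 ≈ 1882; y = 1 × 5918.4/3 ≈ 1973.

(1882, 1973)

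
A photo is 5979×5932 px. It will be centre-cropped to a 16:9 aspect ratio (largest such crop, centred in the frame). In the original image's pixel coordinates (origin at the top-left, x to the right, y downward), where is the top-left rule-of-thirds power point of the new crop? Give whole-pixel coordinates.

(1993, 2405)

5979/5932 < 16/9, so the 16:9 crop keeps the full width 5979 and trims height to 5979 × 9/16 = 3363.19 px.
Top offset = (5932 − 3363.19)/2 = 1284.41 px; left offset = 0.
Top-left is one-third across and one-third down within the crop:
x = 0.00 + 1 × 5979.00/3 ≈ 1993; y = 1284.41 + 1 × 3363.19/3 ≈ 2405.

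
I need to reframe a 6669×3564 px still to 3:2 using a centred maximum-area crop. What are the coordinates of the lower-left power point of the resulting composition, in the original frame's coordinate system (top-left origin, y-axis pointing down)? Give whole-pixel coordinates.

x = 2444 px, y = 2376 px

6669/3564 > 3/2, so the 3:2 crop keeps the full height 3564 and trims width to 3564 × 3/2 = 5346.00 px.
Left offset = (6669 − 5346.00)/2 = 661.50 px; top offset = 0.
Lower-left is one-third across and two-thirds down within the crop:
x = 661.50 + 1 × 5346.00/3 ≈ 2444; y = 0.00 + 2 × 3564.00/3 ≈ 2376.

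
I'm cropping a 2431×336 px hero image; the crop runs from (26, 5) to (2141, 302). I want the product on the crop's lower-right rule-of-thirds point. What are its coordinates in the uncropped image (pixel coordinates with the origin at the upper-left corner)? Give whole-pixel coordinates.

x = 1436 px, y = 203 px

Crop width = 2141 − 26 = 2115 px; one third is 705.00 px.
Crop height = 302 − 5 = 297 px; one third is 99.00 px.
The lower-right point is two-thirds across and two-thirds down within the crop:
x = 26 + 2 × 705.00 ≈ 1436; y = 5 + 2 × 99.00 ≈ 203.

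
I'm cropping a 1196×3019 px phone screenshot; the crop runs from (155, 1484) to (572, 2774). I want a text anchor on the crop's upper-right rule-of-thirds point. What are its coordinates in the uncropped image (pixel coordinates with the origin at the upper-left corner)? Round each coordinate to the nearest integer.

Crop width = 572 − 155 = 417 px; one third is 139.00 px.
Crop height = 2774 − 1484 = 1290 px; one third is 430.00 px.
The upper-right point is two-thirds across and one-third down within the crop:
x = 155 + 2 × 139.00 ≈ 433; y = 1484 + 1 × 430.00 ≈ 1914.

x = 433 px, y = 1914 px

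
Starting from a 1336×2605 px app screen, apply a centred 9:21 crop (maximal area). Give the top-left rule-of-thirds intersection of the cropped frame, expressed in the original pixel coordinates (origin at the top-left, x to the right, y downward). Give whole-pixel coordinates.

1336/2605 > 9/21, so the 9:21 crop keeps the full height 2605 and trims width to 2605 × 9/21 = 1116.43 px.
Left offset = (1336 − 1116.43)/2 = 109.79 px; top offset = 0.
Top-left is one-third across and one-third down within the crop:
x = 109.79 + 1 × 1116.43/3 ≈ 482; y = 0.00 + 1 × 2605.00/3 ≈ 868.

x = 482 px, y = 868 px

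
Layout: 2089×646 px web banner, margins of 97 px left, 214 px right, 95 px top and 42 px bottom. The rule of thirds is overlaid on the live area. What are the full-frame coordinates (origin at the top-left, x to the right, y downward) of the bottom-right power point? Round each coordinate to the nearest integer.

Content width = 2089 − 97 − 214 = 1778 px; content height = 646 − 95 − 42 = 509 px.
Bottom-right is two-thirds across and two-thirds down within the live area.
x = 97 + 2 × 1778/3 = 97 + 1185.33 ≈ 1282
y = 95 + 2 × 509/3 = 95 + 339.33 ≈ 434

x = 1282 px, y = 434 px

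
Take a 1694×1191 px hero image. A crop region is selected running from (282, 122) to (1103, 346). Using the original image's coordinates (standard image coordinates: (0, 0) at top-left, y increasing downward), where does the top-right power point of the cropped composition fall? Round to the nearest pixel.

(829, 197)

Crop width = 1103 − 282 = 821 px; one third is 273.67 px.
Crop height = 346 − 122 = 224 px; one third is 74.67 px.
The top-right point is two-thirds across and one-third down within the crop:
x = 282 + 2 × 273.67 ≈ 829; y = 122 + 1 × 74.67 ≈ 197.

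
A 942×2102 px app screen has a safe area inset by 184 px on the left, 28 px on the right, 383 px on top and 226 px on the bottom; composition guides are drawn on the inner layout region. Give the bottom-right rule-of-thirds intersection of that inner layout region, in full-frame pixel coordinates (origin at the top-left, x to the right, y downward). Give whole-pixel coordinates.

x = 671 px, y = 1378 px

Content width = 942 − 184 − 28 = 730 px; content height = 2102 − 383 − 226 = 1493 px.
Bottom-right is two-thirds across and two-thirds down within the inner layout region.
x = 184 + 2 × 730/3 = 184 + 486.67 ≈ 671
y = 383 + 2 × 1493/3 = 383 + 995.33 ≈ 1378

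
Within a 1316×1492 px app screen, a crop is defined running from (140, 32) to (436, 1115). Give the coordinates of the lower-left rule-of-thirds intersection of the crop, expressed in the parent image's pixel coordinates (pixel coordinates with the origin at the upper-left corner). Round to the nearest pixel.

Crop width = 436 − 140 = 296 px; one third is 98.67 px.
Crop height = 1115 − 32 = 1083 px; one third is 361.00 px.
The lower-left point is one-third across and two-thirds down within the crop:
x = 140 + 1 × 98.67 ≈ 239; y = 32 + 2 × 361.00 ≈ 754.

(239, 754)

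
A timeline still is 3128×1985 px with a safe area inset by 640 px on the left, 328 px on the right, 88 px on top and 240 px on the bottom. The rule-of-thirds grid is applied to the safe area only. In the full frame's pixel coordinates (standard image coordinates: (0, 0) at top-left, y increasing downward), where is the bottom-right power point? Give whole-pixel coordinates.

Content width = 3128 − 640 − 328 = 2160 px; content height = 1985 − 88 − 240 = 1657 px.
Bottom-right is two-thirds across and two-thirds down within the safe area.
x = 640 + 2 × 2160/3 = 640 + 1440.00 ≈ 2080
y = 88 + 2 × 1657/3 = 88 + 1104.67 ≈ 1193

(2080, 1193)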